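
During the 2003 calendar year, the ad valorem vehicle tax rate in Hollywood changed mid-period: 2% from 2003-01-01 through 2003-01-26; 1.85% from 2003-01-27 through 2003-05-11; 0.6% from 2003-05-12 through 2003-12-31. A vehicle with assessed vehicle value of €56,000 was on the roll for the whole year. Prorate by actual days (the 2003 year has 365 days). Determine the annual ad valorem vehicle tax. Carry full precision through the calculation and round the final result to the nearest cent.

€593.22

2003-01-01 to 2003-01-26: 26 days at 2% → €56,000 × 2% × 26/365 = €79.7808
2003-01-27 to 2003-05-11: 105 days at 1.85% → €56,000 × 1.85% × 105/365 = €298.0274
2003-05-12 to 2003-12-31: 234 days at 0.6% → €56,000 × 0.6% × 234/365 = €215.4082
Total = €593.2164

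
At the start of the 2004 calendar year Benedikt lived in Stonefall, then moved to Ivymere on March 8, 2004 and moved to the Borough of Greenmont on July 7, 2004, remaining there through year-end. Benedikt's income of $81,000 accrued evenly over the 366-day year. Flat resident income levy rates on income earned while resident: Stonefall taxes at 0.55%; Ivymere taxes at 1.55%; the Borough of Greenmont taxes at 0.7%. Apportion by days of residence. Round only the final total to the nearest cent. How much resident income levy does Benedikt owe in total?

$772.38

Stonefall, January 1 – March 7, 2004: 67 days → $81,000 × 0.55% × 67/366 = $81.5533
Ivymere, March 8 – July 6, 2004: 121 days → $81,000 × 1.55% × 121/366 = $415.0697
The Borough of Greenmont, July 7 – December 31, 2004: 178 days → $81,000 × 0.7% × 178/366 = $275.7541
Total = $772.3770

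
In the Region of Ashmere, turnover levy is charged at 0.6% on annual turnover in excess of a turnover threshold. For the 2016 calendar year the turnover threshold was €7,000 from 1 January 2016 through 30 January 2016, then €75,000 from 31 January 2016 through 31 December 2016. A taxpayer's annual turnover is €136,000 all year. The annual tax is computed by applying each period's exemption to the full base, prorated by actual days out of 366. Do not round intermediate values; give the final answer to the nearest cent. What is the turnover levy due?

1 January – 30 January 2016: 30 days, exemption €7,000 → (€136,000 − €7,000) × 0.6% × 30/366 = €63.4426
31 January – 31 December 2016: 336 days, exemption €75,000 → (€136,000 − €75,000) × 0.6% × 336/366 = €336.0000
Total = €399.4426

€399.44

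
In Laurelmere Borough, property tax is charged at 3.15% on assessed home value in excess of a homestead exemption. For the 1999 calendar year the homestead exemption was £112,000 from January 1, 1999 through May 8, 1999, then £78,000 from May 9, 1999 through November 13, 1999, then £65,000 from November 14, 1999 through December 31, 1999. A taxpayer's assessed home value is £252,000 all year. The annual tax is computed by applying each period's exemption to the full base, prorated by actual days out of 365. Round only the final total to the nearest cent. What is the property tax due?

January 1 – May 8, 1999: 128 days, exemption £112,000 → (£252,000 − £112,000) × 3.15% × 128/365 = £1,546.5205
May 9 – November 13, 1999: 189 days, exemption £78,000 → (£252,000 − £78,000) × 3.15% × 189/365 = £2,838.1068
November 14 – December 31, 1999: 48 days, exemption £65,000 → (£252,000 − £65,000) × 3.15% × 48/365 = £774.6411
Total = £5,159.2685

£5,159.27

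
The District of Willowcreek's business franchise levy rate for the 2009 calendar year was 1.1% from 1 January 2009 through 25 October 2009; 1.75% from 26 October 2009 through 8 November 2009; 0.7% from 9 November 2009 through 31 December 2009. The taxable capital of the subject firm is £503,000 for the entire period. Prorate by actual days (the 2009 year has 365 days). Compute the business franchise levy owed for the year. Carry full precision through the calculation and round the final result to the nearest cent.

£5,366.25

1 January – 25 October 2009: 298 days at 1.1% → £503,000 × 1.1% × 298/365 = £4,517.3534
26 October – 8 November 2009: 14 days at 1.75% → £503,000 × 1.75% × 14/365 = £337.6301
9 November – 31 December 2009: 53 days at 0.7% → £503,000 × 0.7% × 53/365 = £511.2685
Total = £5,366.2521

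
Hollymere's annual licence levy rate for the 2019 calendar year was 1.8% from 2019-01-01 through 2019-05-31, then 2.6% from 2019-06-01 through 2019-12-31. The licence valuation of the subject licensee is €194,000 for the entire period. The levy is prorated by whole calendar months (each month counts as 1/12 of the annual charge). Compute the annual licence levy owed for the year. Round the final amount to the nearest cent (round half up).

€4,397.33

2019-01-01 to 2019-05-31: 5 months at 1.8% → €194,000 × 1.8% × 5/12 = €1,455.0000
2019-06-01 to 2019-12-31: 7 months at 2.6% → €194,000 × 2.6% × 7/12 = €2,942.3333
Total = €4,397.3333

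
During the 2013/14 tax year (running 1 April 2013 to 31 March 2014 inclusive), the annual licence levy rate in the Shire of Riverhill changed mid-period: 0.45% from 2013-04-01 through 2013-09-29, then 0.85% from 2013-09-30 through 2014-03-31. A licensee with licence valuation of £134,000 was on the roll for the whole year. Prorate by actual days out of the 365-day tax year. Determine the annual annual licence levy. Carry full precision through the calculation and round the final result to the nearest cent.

£871.73

2013-04-01 to 2013-09-29: 182 days at 0.45% → £134,000 × 0.45% × 182/365 = £300.6740
2013-09-30 to 2014-03-31: 183 days at 0.85% → £134,000 × 0.85% × 183/365 = £571.0603
Total = £871.7342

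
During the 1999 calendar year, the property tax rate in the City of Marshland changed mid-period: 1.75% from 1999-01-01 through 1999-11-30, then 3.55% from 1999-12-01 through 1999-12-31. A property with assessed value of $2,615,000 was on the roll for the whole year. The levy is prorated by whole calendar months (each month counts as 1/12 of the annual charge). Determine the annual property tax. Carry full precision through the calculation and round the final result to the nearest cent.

1999-01-01 to 1999-11-30: 11 months at 1.75% → $2,615,000 × 1.75% × 11/12 = $41,948.9583
1999-12-01 to 1999-12-31: 1 month at 3.55% → $2,615,000 × 3.55% × 1/12 = $7,736.0417
Total = $49,685.0000

$49,685.00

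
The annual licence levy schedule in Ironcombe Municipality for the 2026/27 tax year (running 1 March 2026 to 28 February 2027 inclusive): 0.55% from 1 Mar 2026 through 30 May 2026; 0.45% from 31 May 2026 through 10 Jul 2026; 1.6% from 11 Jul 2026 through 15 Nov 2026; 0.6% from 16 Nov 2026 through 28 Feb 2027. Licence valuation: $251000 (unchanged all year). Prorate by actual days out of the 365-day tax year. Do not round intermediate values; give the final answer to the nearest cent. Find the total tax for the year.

$2312.64

1 Mar – 30 May 2026: 91 days at 0.55% → $251000 × 0.55% × 91/365 = $344.1795
31 May – 10 Jul 2026: 41 days at 0.45% → $251000 × 0.45% × 41/365 = $126.8753
11 Jul – 15 Nov 2026: 128 days at 1.6% → $251000 × 1.6% × 128/365 = $1408.3507
16 Nov 2026 – 28 Feb 2027: 105 days at 0.6% → $251000 × 0.6% × 105/365 = $433.2329
Total = $2312.6384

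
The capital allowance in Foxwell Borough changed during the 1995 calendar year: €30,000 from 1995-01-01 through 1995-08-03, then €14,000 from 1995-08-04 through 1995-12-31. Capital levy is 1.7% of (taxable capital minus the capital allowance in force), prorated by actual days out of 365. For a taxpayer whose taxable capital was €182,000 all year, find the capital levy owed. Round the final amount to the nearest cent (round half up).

1995-01-01 to 1995-08-03: 215 days, exemption €30,000 → (€182,000 − €30,000) × 1.7% × 215/365 = €1,522.0822
1995-08-04 to 1995-12-31: 150 days, exemption €14,000 → (€182,000 − €14,000) × 1.7% × 150/365 = €1,173.6986
Total = €2,695.7808

€2,695.78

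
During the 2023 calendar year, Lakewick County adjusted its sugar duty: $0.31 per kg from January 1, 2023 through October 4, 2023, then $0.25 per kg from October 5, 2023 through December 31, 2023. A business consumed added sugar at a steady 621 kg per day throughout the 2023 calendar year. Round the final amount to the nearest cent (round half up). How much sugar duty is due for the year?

$66987.27

January 1 – October 4, 2023: 277 days × 621 kg/day = 172,017 kg at $0.31/kg → $53325.27
October 5 – December 31, 2023: 88 days × 621 kg/day = 54,648 kg at $0.25/kg → $13662.00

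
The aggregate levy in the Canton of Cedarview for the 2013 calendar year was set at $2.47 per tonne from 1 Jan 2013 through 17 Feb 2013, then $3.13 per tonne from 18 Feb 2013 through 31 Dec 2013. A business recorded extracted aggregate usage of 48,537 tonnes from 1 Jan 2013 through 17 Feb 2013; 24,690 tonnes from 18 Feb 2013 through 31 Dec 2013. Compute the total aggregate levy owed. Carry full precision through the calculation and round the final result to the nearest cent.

$197,166.09

1 Jan – 17 Feb 2013: 48,537 tonnes at $2.47/tonne → $119,886.39
18 Feb – 31 Dec 2013: 24,690 tonnes at $3.13/tonne → $77,279.70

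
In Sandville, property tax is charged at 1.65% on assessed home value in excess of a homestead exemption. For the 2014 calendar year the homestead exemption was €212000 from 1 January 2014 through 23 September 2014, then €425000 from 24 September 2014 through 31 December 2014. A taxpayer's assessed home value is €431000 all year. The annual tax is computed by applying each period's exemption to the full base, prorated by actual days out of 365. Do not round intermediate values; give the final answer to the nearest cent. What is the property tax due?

1 January – 23 September 2014: 266 days, exemption €212000 → (€431000 − €212000) × 1.65% × 266/365 = €2633.4000
24 September – 31 December 2014: 99 days, exemption €425000 → (€431000 − €425000) × 1.65% × 99/365 = €26.8521
Total = €2660.2521

€2660.25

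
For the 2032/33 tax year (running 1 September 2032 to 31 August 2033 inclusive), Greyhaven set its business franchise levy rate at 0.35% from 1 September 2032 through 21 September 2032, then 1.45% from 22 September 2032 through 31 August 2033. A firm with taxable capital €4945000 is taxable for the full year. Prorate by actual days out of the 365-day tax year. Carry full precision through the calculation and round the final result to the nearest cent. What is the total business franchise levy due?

1 September – 21 September 2032: 21 days at 0.35% → €4945000 × 0.35% × 21/365 = €995.7740
22 September 2032 – 31 August 2033: 344 days at 1.45% → €4945000 × 1.45% × 344/365 = €67577.1507
Total = €68572.9247

€68572.92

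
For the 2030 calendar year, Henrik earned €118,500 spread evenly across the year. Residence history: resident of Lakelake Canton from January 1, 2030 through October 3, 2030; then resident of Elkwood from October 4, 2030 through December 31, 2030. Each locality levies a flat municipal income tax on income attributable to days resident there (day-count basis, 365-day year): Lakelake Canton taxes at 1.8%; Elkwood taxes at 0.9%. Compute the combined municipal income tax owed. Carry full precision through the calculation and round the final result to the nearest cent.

Lakelake Canton, January 1 – October 3, 2030: 276 days → €118,500 × 1.8% × 276/365 = €1,612.8986
Elkwood, October 4 – December 31, 2030: 89 days → €118,500 × 0.9% × 89/365 = €260.0507
Total = €1,872.9493

€1,872.95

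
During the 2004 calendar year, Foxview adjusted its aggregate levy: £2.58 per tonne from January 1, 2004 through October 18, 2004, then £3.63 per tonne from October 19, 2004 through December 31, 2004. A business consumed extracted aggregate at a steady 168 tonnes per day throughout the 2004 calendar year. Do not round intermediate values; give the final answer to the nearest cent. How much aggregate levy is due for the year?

January 1 – October 18, 2004: 292 days × 168 tonnes/day = 49,056 tonnes at £2.58/tonne → £126,564.48
October 19 – December 31, 2004: 74 days × 168 tonnes/day = 12,432 tonnes at £3.63/tonne → £45,128.16

£171,692.64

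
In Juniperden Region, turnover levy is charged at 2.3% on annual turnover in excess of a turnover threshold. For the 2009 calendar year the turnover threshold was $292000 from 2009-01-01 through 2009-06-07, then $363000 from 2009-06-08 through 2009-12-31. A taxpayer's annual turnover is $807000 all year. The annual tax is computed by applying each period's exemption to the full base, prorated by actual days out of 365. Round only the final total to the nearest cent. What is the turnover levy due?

2009-01-01 to 2009-06-07: 158 days, exemption $292000 → ($807000 − $292000) × 2.3% × 158/365 = $5127.4247
2009-06-08 to 2009-12-31: 207 days, exemption $363000 → ($807000 − $363000) × 2.3% × 207/365 = $5791.4630
Total = $10918.8877

$10918.89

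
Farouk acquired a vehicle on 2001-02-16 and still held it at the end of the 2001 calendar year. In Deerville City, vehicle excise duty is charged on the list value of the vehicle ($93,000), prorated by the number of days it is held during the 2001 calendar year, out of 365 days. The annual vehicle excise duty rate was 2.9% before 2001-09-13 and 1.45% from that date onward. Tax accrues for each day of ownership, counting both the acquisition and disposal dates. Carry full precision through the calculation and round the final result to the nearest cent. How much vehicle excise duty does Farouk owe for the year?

2001-02-16 to 2001-09-12: 209 days at 2.9% → $93,000 × 2.9% × 209/365 = $1,544.3096
2001-09-13 to 2001-12-31: 110 days at 1.45% → $93,000 × 1.45% × 110/365 = $406.3973
Total = $1,950.7068

$1,950.71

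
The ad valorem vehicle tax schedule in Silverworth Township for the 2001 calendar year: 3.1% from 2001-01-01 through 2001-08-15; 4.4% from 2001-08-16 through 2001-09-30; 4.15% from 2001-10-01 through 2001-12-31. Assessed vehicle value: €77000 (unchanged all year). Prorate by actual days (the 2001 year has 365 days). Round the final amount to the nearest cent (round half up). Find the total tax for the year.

2001-01-01 to 2001-08-15: 227 days at 3.1% → €77000 × 3.1% × 227/365 = €1484.5178
2001-08-16 to 2001-09-30: 46 days at 4.4% → €77000 × 4.4% × 46/365 = €426.9808
2001-10-01 to 2001-12-31: 92 days at 4.15% → €77000 × 4.15% × 92/365 = €805.4411
Total = €2716.9397

€2716.94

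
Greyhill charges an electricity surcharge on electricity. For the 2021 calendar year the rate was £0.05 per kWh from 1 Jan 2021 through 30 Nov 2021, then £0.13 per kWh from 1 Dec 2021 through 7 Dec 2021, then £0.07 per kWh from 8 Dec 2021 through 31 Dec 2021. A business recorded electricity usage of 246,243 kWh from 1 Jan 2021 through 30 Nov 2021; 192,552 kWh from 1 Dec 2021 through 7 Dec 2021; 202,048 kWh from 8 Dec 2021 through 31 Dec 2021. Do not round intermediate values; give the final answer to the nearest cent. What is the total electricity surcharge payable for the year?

£51487.27

1 Jan – 30 Nov 2021: 246,243 kWh at £0.05/kWh → £12312.15
1 Dec – 7 Dec 2021: 192,552 kWh at £0.13/kWh → £25031.76
8 Dec – 31 Dec 2021: 202,048 kWh at £0.07/kWh → £14143.36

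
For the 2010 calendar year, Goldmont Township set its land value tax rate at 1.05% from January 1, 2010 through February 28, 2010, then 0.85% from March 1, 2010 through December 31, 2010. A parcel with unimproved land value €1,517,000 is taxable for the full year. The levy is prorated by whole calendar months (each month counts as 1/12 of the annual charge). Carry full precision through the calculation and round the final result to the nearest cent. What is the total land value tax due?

January 1 – February 28, 2010: 2 months at 1.05% → €1,517,000 × 1.05% × 2/12 = €2,654.7500
March 1 – December 31, 2010: 10 months at 0.85% → €1,517,000 × 0.85% × 10/12 = €10,745.4167
Total = €13,400.1667

€13,400.17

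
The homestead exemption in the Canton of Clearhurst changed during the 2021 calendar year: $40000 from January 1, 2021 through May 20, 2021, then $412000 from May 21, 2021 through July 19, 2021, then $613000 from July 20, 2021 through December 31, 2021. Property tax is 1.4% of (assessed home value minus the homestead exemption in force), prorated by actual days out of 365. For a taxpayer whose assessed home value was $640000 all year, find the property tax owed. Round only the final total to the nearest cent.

January 1 – May 20, 2021: 140 days, exemption $40000 → ($640000 − $40000) × 1.4% × 140/365 = $3221.9178
May 21 – July 19, 2021: 60 days, exemption $412000 → ($640000 − $412000) × 1.4% × 60/365 = $524.7123
July 20 – December 31, 2021: 165 days, exemption $613000 → ($640000 − $613000) × 1.4% × 165/365 = $170.8767
Total = $3917.5068

$3917.51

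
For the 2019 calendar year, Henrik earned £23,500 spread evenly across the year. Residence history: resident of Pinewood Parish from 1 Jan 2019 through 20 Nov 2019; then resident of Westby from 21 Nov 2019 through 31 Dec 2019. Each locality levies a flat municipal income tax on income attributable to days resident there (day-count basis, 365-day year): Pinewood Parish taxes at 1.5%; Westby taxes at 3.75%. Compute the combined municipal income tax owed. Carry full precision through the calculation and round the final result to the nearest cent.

£411.89

Pinewood Parish, 1 Jan – 20 Nov 2019: 324 days → £23,500 × 1.5% × 324/365 = £312.9041
Westby, 21 Nov – 31 Dec 2019: 41 days → £23,500 × 3.75% × 41/365 = £98.9897
Total = £411.8938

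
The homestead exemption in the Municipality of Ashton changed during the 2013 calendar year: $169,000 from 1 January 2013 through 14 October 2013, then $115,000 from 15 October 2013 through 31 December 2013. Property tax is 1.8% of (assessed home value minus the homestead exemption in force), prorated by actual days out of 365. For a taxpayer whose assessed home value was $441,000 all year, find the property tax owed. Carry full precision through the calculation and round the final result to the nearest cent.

$5,103.72

1 January – 14 October 2013: 287 days, exemption $169,000 → ($441,000 − $169,000) × 1.8% × 287/365 = $3,849.7315
15 October – 31 December 2013: 78 days, exemption $115,000 → ($441,000 − $115,000) × 1.8% × 78/365 = $1,253.9836
Total = $5,103.7151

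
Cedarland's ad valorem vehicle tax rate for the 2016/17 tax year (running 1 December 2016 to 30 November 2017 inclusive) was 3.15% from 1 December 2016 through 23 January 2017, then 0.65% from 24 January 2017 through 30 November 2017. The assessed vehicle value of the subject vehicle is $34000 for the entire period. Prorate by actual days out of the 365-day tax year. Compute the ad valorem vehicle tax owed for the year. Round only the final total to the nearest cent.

$346.75

1 December 2016 – 23 January 2017: 54 days at 3.15% → $34000 × 3.15% × 54/365 = $158.4493
24 January – 30 November 2017: 311 days at 0.65% → $34000 × 0.65% × 311/365 = $188.3041
Total = $346.7534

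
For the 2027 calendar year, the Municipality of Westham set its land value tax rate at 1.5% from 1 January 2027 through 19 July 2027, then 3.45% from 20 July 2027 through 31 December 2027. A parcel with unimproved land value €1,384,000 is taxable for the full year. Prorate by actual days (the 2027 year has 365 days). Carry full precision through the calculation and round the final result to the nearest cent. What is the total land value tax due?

1 January – 19 July 2027: 200 days at 1.5% → €1,384,000 × 1.5% × 200/365 = €11,375.3425
20 July – 31 December 2027: 165 days at 3.45% → €1,384,000 × 3.45% × 165/365 = €21,584.7123
Total = €32,960.0548

€32,960.05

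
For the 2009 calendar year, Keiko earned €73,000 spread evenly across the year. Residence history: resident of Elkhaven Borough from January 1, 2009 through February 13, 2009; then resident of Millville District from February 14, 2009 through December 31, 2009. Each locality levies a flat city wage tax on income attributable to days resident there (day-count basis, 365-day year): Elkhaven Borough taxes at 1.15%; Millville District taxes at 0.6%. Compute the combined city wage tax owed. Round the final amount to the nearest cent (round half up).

€486.40

Elkhaven Borough, January 1 – February 13, 2009: 44 days → €73,000 × 1.15% × 44/365 = €101.2000
Millville District, February 14 – December 31, 2009: 321 days → €73,000 × 0.6% × 321/365 = €385.2000
Total = €486.4000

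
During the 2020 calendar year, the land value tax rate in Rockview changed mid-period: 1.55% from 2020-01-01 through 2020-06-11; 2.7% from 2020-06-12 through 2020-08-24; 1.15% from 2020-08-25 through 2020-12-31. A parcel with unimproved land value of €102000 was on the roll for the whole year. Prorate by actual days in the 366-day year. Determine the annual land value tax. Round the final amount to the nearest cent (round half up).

€1674.36

2020-01-01 to 2020-06-11: 163 days at 1.55% → €102000 × 1.55% × 163/366 = €704.1066
2020-06-12 to 2020-08-24: 74 days at 2.7% → €102000 × 2.7% × 74/366 = €556.8197
2020-08-25 to 2020-12-31: 129 days at 1.15% → €102000 × 1.15% × 129/366 = €413.4344
Total = €1674.3607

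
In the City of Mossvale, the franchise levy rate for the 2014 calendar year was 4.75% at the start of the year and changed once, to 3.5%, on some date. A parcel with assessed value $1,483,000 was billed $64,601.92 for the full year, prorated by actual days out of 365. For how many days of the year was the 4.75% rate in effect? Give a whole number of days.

250 days

Let d = days at the first rate; then 365 − d days at the second rate.
$1,483,000 × [4.75%·d + 3.5%·(365−d)] / 365 = $64,601.92
Solving gives d = 250, so the new rate took effect on 8 September 2014.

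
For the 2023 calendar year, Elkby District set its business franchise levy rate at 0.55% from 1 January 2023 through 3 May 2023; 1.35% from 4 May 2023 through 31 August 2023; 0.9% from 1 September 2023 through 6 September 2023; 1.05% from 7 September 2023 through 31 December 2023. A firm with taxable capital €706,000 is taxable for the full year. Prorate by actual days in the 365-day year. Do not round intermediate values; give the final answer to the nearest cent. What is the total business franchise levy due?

€6,902.36

1 January – 3 May 2023: 123 days at 0.55% → €706,000 × 0.55% × 123/365 = €1,308.5178
4 May – 31 August 2023: 120 days at 1.35% → €706,000 × 1.35% × 120/365 = €3,133.4795
1 September – 6 September 2023: 6 days at 0.9% → €706,000 × 0.9% × 6/365 = €104.4493
7 September – 31 December 2023: 116 days at 1.05% → €706,000 × 1.05% × 116/365 = €2,355.9123
Total = €6,902.3589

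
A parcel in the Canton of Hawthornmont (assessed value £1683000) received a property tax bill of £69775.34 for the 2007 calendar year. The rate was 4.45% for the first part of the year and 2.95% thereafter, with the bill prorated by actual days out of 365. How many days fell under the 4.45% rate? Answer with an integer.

Let d = days at the first rate; then 365 − d days at the second rate.
£1683000 × [4.45%·d + 2.95%·(365−d)] / 365 = £69775.34
Solving gives d = 291, so the new rate took effect on October 19, 2007.

291 days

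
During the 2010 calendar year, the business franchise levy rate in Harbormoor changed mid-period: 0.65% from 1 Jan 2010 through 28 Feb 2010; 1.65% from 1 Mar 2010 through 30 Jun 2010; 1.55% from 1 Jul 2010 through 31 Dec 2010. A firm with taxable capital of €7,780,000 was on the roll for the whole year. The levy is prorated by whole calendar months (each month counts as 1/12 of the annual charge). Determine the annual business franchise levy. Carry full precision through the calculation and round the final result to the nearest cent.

€111,513.33

1 Jan – 28 Feb 2010: 2 months at 0.65% → €7,780,000 × 0.65% × 2/12 = €8,428.3333
1 Mar – 30 Jun 2010: 4 months at 1.65% → €7,780,000 × 1.65% × 4/12 = €42,790.0000
1 Jul – 31 Dec 2010: 6 months at 1.55% → €7,780,000 × 1.55% × 6/12 = €60,295.0000
Total = €111,513.3333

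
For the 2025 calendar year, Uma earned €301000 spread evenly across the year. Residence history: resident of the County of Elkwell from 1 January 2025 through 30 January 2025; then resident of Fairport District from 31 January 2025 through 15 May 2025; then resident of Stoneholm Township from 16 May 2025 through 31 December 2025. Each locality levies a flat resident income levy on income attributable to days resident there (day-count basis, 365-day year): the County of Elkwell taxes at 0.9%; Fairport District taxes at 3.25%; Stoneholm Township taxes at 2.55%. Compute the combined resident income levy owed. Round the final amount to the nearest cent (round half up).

€7873.42

The County of Elkwell, 1 January – 30 January 2025: 30 days → €301000 × 0.9% × 30/365 = €222.6575
Fairport District, 31 January – 15 May 2025: 105 days → €301000 × 3.25% × 105/365 = €2814.1438
Stoneholm Township, 16 May – 31 December 2025: 230 days → €301000 × 2.55% × 230/365 = €4836.6164
Total = €7873.4178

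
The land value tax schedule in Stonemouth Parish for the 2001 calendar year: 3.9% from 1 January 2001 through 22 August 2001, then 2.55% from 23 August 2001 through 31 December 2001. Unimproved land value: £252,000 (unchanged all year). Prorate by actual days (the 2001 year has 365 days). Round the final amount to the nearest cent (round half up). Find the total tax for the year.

£8,607.01

1 January – 22 August 2001: 234 days at 3.9% → £252,000 × 3.9% × 234/365 = £6,300.6904
23 August – 31 December 2001: 131 days at 2.55% → £252,000 × 2.55% × 131/365 = £2,306.3178
Total = £8,607.0082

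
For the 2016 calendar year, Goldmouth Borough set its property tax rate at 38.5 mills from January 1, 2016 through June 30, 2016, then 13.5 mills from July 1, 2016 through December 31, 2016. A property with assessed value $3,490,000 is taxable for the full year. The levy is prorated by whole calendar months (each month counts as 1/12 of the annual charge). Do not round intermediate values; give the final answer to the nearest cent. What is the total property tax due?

$90,740.00

January 1 – June 30, 2016: 6 months at 38.5 mills → $3,490,000 × 3.85% × 6/12 = $67,182.5000
July 1 – December 31, 2016: 6 months at 13.5 mills → $3,490,000 × 1.35% × 6/12 = $23,557.5000
Total = $90,740.0000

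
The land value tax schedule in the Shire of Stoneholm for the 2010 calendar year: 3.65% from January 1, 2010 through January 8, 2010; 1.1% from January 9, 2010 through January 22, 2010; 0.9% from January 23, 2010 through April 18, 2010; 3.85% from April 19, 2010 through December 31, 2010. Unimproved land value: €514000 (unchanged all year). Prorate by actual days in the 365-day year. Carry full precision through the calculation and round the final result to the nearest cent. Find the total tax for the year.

January 1 – January 8, 2010: 8 days at 3.65% → €514000 × 3.65% × 8/365 = €411.2000
January 9 – January 22, 2010: 14 days at 1.1% → €514000 × 1.1% × 14/365 = €216.8658
January 23 – April 18, 2010: 86 days at 0.9% → €514000 × 0.9% × 86/365 = €1089.9616
April 19 – December 31, 2010: 257 days at 3.85% → €514000 × 3.85% × 257/365 = €13933.6247
Total = €15651.6521

€15651.65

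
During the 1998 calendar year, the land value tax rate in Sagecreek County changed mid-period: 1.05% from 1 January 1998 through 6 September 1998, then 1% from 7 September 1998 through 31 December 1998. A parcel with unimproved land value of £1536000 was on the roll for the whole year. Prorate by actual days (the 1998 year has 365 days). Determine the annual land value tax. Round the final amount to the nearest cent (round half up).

£15883.92

1 January – 6 September 1998: 249 days at 1.05% → £1536000 × 1.05% × 249/365 = £11002.3890
7 September – 31 December 1998: 116 days at 1% → £1536000 × 1% × 116/365 = £4881.5342
Total = £15883.9233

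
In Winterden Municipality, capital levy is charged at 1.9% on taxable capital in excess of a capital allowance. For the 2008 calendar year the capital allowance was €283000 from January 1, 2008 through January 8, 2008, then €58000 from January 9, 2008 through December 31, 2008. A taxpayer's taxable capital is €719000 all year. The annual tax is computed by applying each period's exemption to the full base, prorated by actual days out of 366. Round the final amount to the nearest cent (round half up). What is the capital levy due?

€12465.56

January 1 – January 8, 2008: 8 days, exemption €283000 → (€719000 − €283000) × 1.9% × 8/366 = €181.0710
January 9 – December 31, 2008: 358 days, exemption €58000 → (€719000 − €58000) × 1.9% × 358/366 = €12284.4863
Total = €12465.5574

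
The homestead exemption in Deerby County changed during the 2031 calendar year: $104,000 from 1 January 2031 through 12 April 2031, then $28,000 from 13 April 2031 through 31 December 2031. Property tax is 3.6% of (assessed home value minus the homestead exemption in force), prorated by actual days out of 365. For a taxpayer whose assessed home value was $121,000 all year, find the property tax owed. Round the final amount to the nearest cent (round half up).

1 January – 12 April 2031: 102 days, exemption $104,000 → ($121,000 − $104,000) × 3.6% × 102/365 = $171.0247
13 April – 31 December 2031: 263 days, exemption $28,000 → ($121,000 − $28,000) × 3.6% × 263/365 = $2,412.3945
Total = $2,583.4192

$2,583.42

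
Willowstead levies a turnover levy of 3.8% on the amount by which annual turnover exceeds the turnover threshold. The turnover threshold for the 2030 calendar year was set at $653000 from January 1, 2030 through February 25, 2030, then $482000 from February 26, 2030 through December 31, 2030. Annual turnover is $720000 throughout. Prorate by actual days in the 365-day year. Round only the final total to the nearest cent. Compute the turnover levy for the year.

January 1 – February 25, 2030: 56 days, exemption $653000 → ($720000 − $653000) × 3.8% × 56/365 = $390.6192
February 26 – December 31, 2030: 309 days, exemption $482000 → ($720000 − $482000) × 3.8% × 309/365 = $7656.4274
Total = $8047.0466

$8047.05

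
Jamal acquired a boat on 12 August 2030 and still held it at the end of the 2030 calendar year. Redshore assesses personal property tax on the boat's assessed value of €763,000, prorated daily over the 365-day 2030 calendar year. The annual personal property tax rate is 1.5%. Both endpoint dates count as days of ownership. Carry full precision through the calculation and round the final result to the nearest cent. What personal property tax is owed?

€4,452.58

Days held (12 August – 31 December 2030): 142 out of 365
Tax = €763,000 × 1.5% × 142/365 = €4,452.5753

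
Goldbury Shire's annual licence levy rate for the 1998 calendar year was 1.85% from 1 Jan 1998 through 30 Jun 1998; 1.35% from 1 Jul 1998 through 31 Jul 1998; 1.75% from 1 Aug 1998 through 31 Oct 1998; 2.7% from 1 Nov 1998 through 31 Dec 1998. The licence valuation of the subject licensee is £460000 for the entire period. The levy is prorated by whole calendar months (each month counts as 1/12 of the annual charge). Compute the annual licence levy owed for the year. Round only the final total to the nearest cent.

1 Jan – 30 Jun 1998: 6 months at 1.85% → £460000 × 1.85% × 6/12 = £4255.0000
1 Jul – 31 Jul 1998: 1 month at 1.35% → £460000 × 1.35% × 1/12 = £517.5000
1 Aug – 31 Oct 1998: 3 months at 1.75% → £460000 × 1.75% × 3/12 = £2012.5000
1 Nov – 31 Dec 1998: 2 months at 2.7% → £460000 × 2.7% × 2/12 = £2070.0000
Total = £8855.0000

£8855.00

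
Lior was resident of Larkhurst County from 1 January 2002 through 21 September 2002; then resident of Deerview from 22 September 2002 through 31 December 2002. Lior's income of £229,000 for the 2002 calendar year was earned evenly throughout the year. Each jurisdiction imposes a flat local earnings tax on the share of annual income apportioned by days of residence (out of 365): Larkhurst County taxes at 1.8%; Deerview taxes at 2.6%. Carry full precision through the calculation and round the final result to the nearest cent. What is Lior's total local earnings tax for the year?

Larkhurst County, 1 January – 21 September 2002: 264 days → £229,000 × 1.8% × 264/365 = £2,981.3918
Deerview, 22 September – 31 December 2002: 101 days → £229,000 × 2.6% × 101/365 = £1,647.5452
Total = £4,628.9370

£4,628.94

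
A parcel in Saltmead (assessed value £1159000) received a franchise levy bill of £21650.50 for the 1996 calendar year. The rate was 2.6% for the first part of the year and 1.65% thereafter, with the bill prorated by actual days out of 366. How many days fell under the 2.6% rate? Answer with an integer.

84 days

Let d = days at the first rate; then 366 − d days at the second rate.
£1159000 × [2.6%·d + 1.65%·(366−d)] / 366 = £21650.50
Solving gives d = 84, so the new rate took effect on 25 March 1996.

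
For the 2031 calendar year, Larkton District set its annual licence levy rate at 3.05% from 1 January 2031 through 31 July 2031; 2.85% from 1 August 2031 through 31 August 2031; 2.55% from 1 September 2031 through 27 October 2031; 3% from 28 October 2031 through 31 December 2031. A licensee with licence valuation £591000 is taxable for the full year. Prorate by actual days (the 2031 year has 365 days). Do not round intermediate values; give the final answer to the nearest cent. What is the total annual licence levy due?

1 January – 31 July 2031: 212 days at 3.05% → £591000 × 3.05% × 212/365 = £10469.6055
1 August – 31 August 2031: 31 days at 2.85% → £591000 × 2.85% × 31/365 = £1430.5438
1 September – 27 October 2031: 57 days at 2.55% → £591000 × 2.55% × 57/365 = £2353.4753
28 October – 31 December 2031: 65 days at 3% → £591000 × 3% × 65/365 = £3157.3973
Total = £17411.0219

£17411.02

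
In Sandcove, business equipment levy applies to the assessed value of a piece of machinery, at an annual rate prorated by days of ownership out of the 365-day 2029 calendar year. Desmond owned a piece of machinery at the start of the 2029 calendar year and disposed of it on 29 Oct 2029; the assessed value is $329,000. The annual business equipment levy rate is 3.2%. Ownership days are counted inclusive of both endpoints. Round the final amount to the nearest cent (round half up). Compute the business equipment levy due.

$8,710.84

Days held (1 Jan – 29 Oct 2029): 302 out of 365
Tax = $329,000 × 3.2% × 302/365 = $8,710.8384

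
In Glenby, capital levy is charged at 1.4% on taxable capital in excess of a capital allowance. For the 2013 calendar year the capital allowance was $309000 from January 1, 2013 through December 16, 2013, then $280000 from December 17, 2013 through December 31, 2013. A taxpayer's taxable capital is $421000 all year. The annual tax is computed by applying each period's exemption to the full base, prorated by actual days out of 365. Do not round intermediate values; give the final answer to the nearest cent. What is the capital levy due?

January 1 – December 16, 2013: 350 days, exemption $309000 → ($421000 − $309000) × 1.4% × 350/365 = $1503.5616
December 17 – December 31, 2013: 15 days, exemption $280000 → ($421000 − $280000) × 1.4% × 15/365 = $81.1233
Total = $1584.6849

$1584.68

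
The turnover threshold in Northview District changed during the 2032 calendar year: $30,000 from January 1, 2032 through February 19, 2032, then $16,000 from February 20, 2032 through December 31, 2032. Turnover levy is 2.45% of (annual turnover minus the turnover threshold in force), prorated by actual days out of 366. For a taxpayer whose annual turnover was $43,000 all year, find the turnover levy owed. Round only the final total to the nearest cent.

$614.64

January 1 – February 19, 2032: 50 days, exemption $30,000 → ($43,000 − $30,000) × 2.45% × 50/366 = $43.5109
February 20 – December 31, 2032: 316 days, exemption $16,000 → ($43,000 − $16,000) × 2.45% × 316/366 = $571.1311
Total = $614.6421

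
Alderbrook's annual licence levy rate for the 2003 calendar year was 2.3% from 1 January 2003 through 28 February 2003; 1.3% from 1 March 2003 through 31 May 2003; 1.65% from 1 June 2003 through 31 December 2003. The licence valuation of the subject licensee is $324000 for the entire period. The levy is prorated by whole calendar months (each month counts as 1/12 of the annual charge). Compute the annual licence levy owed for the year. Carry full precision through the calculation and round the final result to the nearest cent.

1 January – 28 February 2003: 2 months at 2.3% → $324000 × 2.3% × 2/12 = $1242.0000
1 March – 31 May 2003: 3 months at 1.3% → $324000 × 1.3% × 3/12 = $1053.0000
1 June – 31 December 2003: 7 months at 1.65% → $324000 × 1.65% × 7/12 = $3118.5000
Total = $5413.5000

$5413.50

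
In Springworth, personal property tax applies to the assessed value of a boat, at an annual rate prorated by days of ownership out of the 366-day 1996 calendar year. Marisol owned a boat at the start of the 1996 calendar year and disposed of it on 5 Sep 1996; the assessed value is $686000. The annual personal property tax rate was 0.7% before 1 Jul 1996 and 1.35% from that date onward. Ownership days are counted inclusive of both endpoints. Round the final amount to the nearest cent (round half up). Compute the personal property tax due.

1 Jan – 30 Jun 1996: 182 days at 0.7% → $686000 × 0.7% × 182/366 = $2387.8798
1 Jul – 5 Sep 1996: 67 days at 1.35% → $686000 × 1.35% × 67/366 = $1695.3197
Total = $4083.1995

$4083.20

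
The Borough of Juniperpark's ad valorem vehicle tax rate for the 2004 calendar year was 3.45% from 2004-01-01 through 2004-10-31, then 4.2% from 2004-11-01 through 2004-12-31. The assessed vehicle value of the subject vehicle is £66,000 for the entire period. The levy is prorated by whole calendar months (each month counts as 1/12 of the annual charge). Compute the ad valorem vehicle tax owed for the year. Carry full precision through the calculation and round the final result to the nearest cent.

2004-01-01 to 2004-10-31: 10 months at 3.45% → £66,000 × 3.45% × 10/12 = £1,897.5000
2004-11-01 to 2004-12-31: 2 months at 4.2% → £66,000 × 4.2% × 2/12 = £462.0000
Total = £2,359.5000

£2,359.50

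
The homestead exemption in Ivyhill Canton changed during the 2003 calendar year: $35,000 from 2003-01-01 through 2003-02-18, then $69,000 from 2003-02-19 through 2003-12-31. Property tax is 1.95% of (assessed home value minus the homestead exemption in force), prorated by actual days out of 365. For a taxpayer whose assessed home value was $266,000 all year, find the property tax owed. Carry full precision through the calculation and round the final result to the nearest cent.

2003-01-01 to 2003-02-18: 49 days, exemption $35,000 → ($266,000 − $35,000) × 1.95% × 49/365 = $604.7137
2003-02-19 to 2003-12-31: 316 days, exemption $69,000 → ($266,000 − $69,000) × 1.95% × 316/365 = $3,325.7918
Total = $3,930.5055

$3,930.51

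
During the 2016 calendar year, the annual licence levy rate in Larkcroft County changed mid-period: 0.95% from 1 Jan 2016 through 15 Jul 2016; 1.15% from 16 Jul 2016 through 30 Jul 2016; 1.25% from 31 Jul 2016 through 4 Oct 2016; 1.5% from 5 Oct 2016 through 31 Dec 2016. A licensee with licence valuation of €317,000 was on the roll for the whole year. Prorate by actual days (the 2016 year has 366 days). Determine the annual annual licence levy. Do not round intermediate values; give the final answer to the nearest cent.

1 Jan – 15 Jul 2016: 197 days at 0.95% → €317,000 × 0.95% × 197/366 = €1,620.9440
16 Jul – 30 Jul 2016: 15 days at 1.15% → €317,000 × 1.15% × 15/366 = €149.4057
31 Jul – 4 Oct 2016: 66 days at 1.25% → €317,000 × 1.25% × 66/366 = €714.5492
5 Oct – 31 Dec 2016: 88 days at 1.5% → €317,000 × 1.5% × 88/366 = €1,143.2787
Total = €3,628.1776

€3,628.18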